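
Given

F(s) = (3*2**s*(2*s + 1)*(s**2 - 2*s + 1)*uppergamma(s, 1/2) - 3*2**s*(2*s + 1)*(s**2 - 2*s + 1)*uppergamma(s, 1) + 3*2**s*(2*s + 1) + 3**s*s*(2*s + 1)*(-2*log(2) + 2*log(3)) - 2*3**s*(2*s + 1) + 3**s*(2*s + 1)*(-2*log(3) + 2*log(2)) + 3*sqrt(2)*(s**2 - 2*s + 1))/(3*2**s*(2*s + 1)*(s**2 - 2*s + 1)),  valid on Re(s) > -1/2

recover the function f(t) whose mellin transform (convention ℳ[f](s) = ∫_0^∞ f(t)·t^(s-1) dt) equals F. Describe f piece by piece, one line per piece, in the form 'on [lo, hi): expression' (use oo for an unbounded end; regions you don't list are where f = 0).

on [0, 1/2): sqrt(t)
on [1/2, 1): exp(-t)
on [1, 3/2): log(t)/t

breakpoints 1/2, 1: one integral from each of the 3 segments
on [0, 1/2): add ∫ sqrt(t)·t^(s-1) dt
segment 1/2 to 1 holds exp(-t); add its integral
∫ over [1, 3/2) of log(t)/t·t^(s-1) joins the sum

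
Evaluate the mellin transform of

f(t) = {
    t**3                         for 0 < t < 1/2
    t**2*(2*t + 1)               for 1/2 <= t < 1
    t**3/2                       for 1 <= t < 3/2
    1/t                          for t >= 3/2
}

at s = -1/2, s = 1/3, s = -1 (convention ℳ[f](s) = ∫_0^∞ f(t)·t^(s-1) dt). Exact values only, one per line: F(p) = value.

reversing the shared t-power: t on [0, 1/2); 2*t + 1 on [1/2, 1); t/2 on [1, 3/2); …
cuts at 1/2, 1, 3/2: linearity sums the 4 kernel integrals
over [0, 1/2), the kernel integral of t**3 enters the sum
between 1/2 and 1 the integrand is t**2*(2*t + 1)·t^(s-1)
∫ t**3/2·t^(s-1) over [1, 3/2)
between 3/2 and ∞ the integrand is 1/t·t^(s-1)

F(-1/2) = -13*sqrt(2)/60 + 403*sqrt(6)/1080 + 19/15
F(1/3) = 2**(2/3)*(-162 + 984*2**(1/3) + 1687*3**(1/3))/2240
F(-1) = 275/144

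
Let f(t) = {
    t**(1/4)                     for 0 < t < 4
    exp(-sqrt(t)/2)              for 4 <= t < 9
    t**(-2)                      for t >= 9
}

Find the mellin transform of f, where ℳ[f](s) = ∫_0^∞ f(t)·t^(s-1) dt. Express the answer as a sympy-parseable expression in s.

(162*2**(2*s)*(s - 2)*(4*s + 1)*uppergamma(2*s, 1) - 162*2**(2*s)*(s - 2)*(4*s + 1)*uppergamma(2*s, 3/2) + 324*2**(2*s + 1/2)*(s - 2) - 9**s*(4*s + 1))/(81*(s - 2)*(4*s + 1))
  -1/4 < Re(s) < 2

peel off the power substitution: sqrt(t) on [0, 2); exp(-t/2) on [2, 3); t**(-4) on [3, ∞)
integrate the 3 segments split at 4, 9, then add the results
over [0, 4), the kernel integral of t**(1/4) enters the sum
piece [4, 9): integrate exp(-sqrt(t)/2) against the kernel
the [9, ∞) slice contributes ∫ t**(-2)·t^(s-1) dt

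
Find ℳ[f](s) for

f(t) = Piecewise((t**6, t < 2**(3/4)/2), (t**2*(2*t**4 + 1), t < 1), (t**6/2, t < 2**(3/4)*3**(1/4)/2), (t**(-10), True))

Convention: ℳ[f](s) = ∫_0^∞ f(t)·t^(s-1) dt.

2**(-s/4 - 5/2)*(135*2**(s/4 + 3/2)*(s - 10)*(s + 2) + 27*2**(s/4 + 9/2)*(s - 10) - 32*3**(s/4 + 1/2)*(s + 2)*(s + 6) + 3**(s/4 + 9/2)*(s - 10)*(s + 2) - 432*s - 162*(s - 10)*(s + 2) + 4320)/(27*(s - 10)*(s + 2)*(s + 6))
  -6 < Re(s) < 10

undo the power substitution: t**3 on [0, sqrt(2)/2); t*(2*t**2 + 1) on [sqrt(2)/2, 1); t**3/2 on [1, sqrt(6)/2); …
reversing the power substitution: t**(3/2) on [0, 1/2); sqrt(t)*(2*t + 1) on [1/2, 1); t**(3/2)/2 on [1, 3/2); …
the shared t-power comes off first: t on [0, 1/2); 2*t + 1 on [1/2, 1); t/2 on [1, 3/2); …
integrate the 4 segments split at 2**(3/4)/2, 1, 2**(3/4)*3**(1/4)/2, then add the results
piece [0, 2**(3/4)/2): integrate t**6 against the kernel
over [2**(3/4)/2, 1), the kernel integral of t**2*(2*t**4 + 1) enters the sum
∫ t**6/2·t^(s-1) over [1, 2**(3/4)*3**(1/4)/2)
[2**(3/4)*3**(1/4)/2, ∞) adds the kernel integral of t**(-10)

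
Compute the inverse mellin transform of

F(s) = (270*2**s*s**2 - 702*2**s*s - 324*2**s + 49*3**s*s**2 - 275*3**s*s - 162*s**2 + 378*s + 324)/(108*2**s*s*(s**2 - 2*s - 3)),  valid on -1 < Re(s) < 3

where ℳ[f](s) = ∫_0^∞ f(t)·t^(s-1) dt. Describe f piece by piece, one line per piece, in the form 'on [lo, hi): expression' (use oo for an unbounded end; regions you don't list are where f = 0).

on [0, 1/2): t
on [1/2, 1): 2*t + 1
on [1, 3/2): t/2
on [3/2, oo): t**(-3)

breakpoints 1/2, 1, 3/2: one integral from each of the 4 segments
segment [0, 1/2) carries t; integrate it
between 1/2 and 1 the integrand is (2*t + 1)·t^(s-1)
[1, 3/2) adds the kernel integral of t/2
∫ t**(-3)·t^(s-1) over [3/2, ∞)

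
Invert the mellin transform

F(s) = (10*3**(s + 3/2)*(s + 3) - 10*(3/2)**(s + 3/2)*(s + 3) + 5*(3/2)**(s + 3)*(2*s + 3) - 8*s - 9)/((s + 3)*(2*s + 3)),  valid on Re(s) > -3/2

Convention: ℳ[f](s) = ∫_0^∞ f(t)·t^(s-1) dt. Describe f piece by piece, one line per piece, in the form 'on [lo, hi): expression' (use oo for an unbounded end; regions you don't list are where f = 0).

split f at 1, 3/2: ℳ[f](s) collects 3 kernel integrals
on [0, 1) integrate f = t**(3/2) against the kernel
over [1, 3/2), the kernel integral of 5*t**3 enters the sum
on [3/2, 3) integrate f = 5*t**(3/2) against the kernel

on [0, 1): t**(3/2)
on [1, 3/2): 5*t**3
on [3/2, 3): 5*t**(3/2)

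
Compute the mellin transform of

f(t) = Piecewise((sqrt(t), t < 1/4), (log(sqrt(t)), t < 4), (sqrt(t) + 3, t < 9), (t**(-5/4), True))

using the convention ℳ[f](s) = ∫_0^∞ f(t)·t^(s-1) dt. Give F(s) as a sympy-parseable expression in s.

undo the power substitution: t on [0, 1/2); log(t) on [1/2, 2); t + 3 on [2, 3); …
split f at 1/4, 4, 9: ℳ[f](s) collects 4 kernel integrals
for t in [0, 1/4): the term is ∫ sqrt(t)·t^(s-1)
on [1/4, 4) integrate f = log(sqrt(t)) against the kernel
on [4, 9): add ∫ (sqrt(t) + 3)·t^(s-1) dt
[9, ∞) adds the kernel integral of t**(-5/4)

(-1080*2**(4*s)*s**2*(4*s - 5) + 108*2**(4*s)*s*(2*s + 1)*(4*s - 5)*log(2) - 324*2**(4*s)*s*(4*s - 5) - 54*2**(4*s)*(2*s + 1)*(4*s - 5) - 16*sqrt(3)*6**(2*s)*s**2*(2*s + 1) + 1296*6**(2*s)*s**2*(4*s - 5) + 324*6**(2*s)*s*(4*s - 5) + 108*s**2*(4*s - 5) + 108*s*(2*s + 1)*(4*s - 5)*log(2) + (4*s - 5)*(108*s + 54))/(108*2**(2*s)*s**2*(2*s + 1)*(4*s - 5))
  -1/2 < Re(s) < 5/4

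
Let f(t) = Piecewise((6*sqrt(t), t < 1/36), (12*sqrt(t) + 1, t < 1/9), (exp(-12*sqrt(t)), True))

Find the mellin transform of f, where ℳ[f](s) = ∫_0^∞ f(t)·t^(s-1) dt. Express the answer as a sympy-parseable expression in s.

(-16**s + 10*2**(6*s)*s - 4*2**(4*s)*s + 2*2**(2*s)*s*(2*s + 1)*uppergamma(2*s, 4) + 64**s)/(576**s*s*(2*s + 1))
  Re(s) > -1/2

remove the power substitution first: 6*t on [0, 1/6); 12*t + 1 on [1/6, 1/3); exp(-12*t) on [1/3, ∞)
remove the common scale on t first: 3*t on [0, 1/3); 6*t + 1 on [1/3, 2/3); exp(-6*t) on [2/3, ∞)
peel off the common scale on t: t on [0, 1); 2*t + 1 on [1, 2); exp(-2*t) on [2, ∞)
decompose at 1/36, 1/9; ℳ[f](s) sums the 3 pieces' integrals
piece [0, 1/36): integrate 6*sqrt(t) against the kernel
piece [1/36, 1/9): integrate (12*sqrt(t) + 1) against the kernel
piece [1/9, ∞): integrate exp(-12*sqrt(t)) against the kernel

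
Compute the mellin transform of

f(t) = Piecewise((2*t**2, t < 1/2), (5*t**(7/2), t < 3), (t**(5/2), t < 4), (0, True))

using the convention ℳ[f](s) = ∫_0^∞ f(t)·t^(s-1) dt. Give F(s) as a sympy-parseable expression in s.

2*(-5*2**(-s - 7/2)*(s + 2)*(2*s + 5) + 2**(-s - 2)*(2*s + 5)*(2*s + 7) - 3**(s + 5/2)*(s + 2)*(2*s + 7) + 5*3**(s + 7/2)*(s + 2)*(2*s + 5) + 4**(s + 5/2)*(s + 2)*(2*s + 7))/((s + 2)*(2*s + 5)*(2*s + 7))
  Re(s) > -2

summing 3 kernel integrals split by 1/2, 3 yields ℳ[f](s)
∫ 2*t**2·t^(s-1) over [0, 1/2)
the [1/2, 3) slice contributes ∫ 5*t**(7/2)·t^(s-1) dt
[3, 4) adds the kernel integral of t**(5/2)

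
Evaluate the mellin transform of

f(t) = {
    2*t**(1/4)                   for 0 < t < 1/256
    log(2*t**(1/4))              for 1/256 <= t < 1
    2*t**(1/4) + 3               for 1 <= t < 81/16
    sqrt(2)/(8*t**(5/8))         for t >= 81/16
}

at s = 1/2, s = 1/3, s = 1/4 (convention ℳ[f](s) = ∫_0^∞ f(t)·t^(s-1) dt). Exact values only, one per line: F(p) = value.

invert the power substitution to get 2*sqrt(t) on [0, 1/16); log(2*sqrt(t)) on [1/16, 1); 2*sqrt(t) + 3 on [1, 9/4); …
peel off the power substitution: 2*t on [0, 1/4); log(2*t) on [1/4, 1); 2*t + 3 on [1, 3/2); …
back out the common scale on t: t on [0, 1/2); log(t) on [1/2, 2); t + 3 on [2, 3); …
along the cuts 1/256, 1, 81/16, ℳ[f](s) splits into 4 integrals
over [0, 1/256), the kernel integral of 2*t**(1/4) enters the sum
for t in [1/256, 1): the term is ∫ log(2*t**(1/4))·t^(s-1)
on [1, 81/16): add ∫ (2*t**(1/4) + 3)·t^(s-1) dt
on [81/16, ∞): add ∫ sqrt(2)/(8*t**(5/8))·t^(s-1) dt

F(1/2) = 2*sqrt(3)/3 + 17*log(2)/8 + 207/16
F(1/3) = -411/28 + 2*2**(2/3)*3**(5/6)/21 + 87*2**(1/3)/224 + log(2**(3*2**(1/3)/8 + 3)) + 297*12**(1/3)/28
F(1/4) = 4*sqrt(3)/27 + 5*log(2) + 33/4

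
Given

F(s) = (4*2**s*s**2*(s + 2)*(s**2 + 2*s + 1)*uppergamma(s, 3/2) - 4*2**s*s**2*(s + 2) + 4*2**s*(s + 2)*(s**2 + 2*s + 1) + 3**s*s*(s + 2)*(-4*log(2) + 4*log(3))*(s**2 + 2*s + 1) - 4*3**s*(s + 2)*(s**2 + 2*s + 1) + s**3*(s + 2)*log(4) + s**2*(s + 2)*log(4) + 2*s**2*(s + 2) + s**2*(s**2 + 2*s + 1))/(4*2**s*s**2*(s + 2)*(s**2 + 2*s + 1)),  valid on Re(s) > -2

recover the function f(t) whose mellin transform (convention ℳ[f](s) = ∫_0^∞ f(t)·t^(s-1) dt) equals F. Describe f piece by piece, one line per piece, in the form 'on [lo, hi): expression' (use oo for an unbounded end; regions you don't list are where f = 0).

integrate the 4 segments split at 1/2, 1, 3/2, then add the results
∫ over [0, 1/2) of t**2·t^(s-1) joins the sum
segment 1/2 to 1 holds t*log(t); add its integral
the [1, 3/2) slice contributes ∫ log(t)·t^(s-1) dt
on [3/2, ∞): add ∫ exp(-t)·t^(s-1) dt

on [0, 1/2): t**2
on [1/2, 1): t*log(t)
on [1, 3/2): log(t)
on [3/2, oo): exp(-t)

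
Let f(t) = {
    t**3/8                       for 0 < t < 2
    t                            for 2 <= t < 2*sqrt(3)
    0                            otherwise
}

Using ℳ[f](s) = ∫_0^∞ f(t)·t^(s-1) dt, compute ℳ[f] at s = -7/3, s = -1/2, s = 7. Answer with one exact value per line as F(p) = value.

strip the power substitution: t**(3/2)/8 on [0, 4); sqrt(t) on [4, 12)
strip the common scale on t: sqrt(2)*t**(3/2)/4 on [0, 2); sqrt(2)*sqrt(t) on [2, 6)
the common scale on t comes off first: t**(3/2) on [0, 1); 2*sqrt(t) on [1, 3)
cuts at 2: linearity sums the 2 kernel integrals
segment [0, 2) carries t**3/8; integrate it
piece [2, 2*sqrt(3)): integrate t against the kernel

F(-7/3) = 2**(2/3)*(6 - 3**(1/3))/16
F(-1/2) = sqrt(2)*(-9 + 10*3**(1/4))/5
F(7) = 12864/5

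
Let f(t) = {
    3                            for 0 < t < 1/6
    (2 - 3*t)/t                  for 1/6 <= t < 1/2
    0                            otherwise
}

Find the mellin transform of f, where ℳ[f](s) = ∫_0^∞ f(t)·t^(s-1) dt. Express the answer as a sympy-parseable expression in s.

(3**s*s + 3**(s + 1) - 6*s - 6)/(6**s*s*(s - 1))
  Re(s) > 0

the shared t-power comes off first: 3*t on [0, 1/6); 2 - 3*t on [1/6, 1/2)
peel off the common scale on t: t on [0, 1/2); 2 - t on [1/2, 3/2)
decompose at 1/6; ℳ[f](s) sums the 2 pieces' integrals
on [0, 1/6) integrate f = 3 against the kernel
on [1/6, 1/2): add ∫ (2 - 3*t)/t·t^(s-1) dt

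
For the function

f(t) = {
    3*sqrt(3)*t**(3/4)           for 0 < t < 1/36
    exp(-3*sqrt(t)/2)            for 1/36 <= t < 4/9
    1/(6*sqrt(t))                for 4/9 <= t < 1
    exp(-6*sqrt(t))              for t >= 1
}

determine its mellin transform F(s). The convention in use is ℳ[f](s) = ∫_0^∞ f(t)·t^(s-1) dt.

(2*1296**s*(4*s + 3) + 12*576**s*(2*s - 1)*(4*s + 3)*uppergamma(2*s, 1/4) - 12*576**s*(2*s - 1)*(4*s + 3)*uppergamma(2*s, 1) - 3*576**s*(4*s + 3) + 12*6**(2*s)*(2*s - 1)*(4*s + 3)*uppergamma(2*s, 6) + 6*sqrt(2)*6**(2*s)*(2*s - 1))/(6*6**(4*s)*(2*s - 1)*(4*s + 3))
  Re(s) > -3/4

strip the power substitution: 3*sqrt(3)*t**(3/2) on [0, 1/6); exp(-3*t/2) on [1/6, 2/3); 1/(6*t) on [2/3, 1); …
back out the common scale on t: t**(3/2) on [0, 1/2); exp(-t/2) on [1/2, 2); 1/(2*t) on [2, 3); …
cuts at 1/36, 4/9, 1: linearity sums the 4 kernel integrals
piece [0, 1/36): integrate 3*sqrt(3)*t**(3/4) against the kernel
segment [1/36, 4/9) carries exp(-3*sqrt(t)/2); integrate it
between 4/9 and 1 the integrand is 1/(6*sqrt(t))·t^(s-1)
[1, ∞) adds the kernel integral of exp(-6*sqrt(t))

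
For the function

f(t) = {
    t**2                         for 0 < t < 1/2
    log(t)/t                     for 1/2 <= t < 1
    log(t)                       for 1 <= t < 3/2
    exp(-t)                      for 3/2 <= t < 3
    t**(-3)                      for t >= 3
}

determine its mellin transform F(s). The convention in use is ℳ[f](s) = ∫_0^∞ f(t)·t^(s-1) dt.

linearity at 1/2, 1, 3/2, 3 turns ℳ[f](s) into 5 summed integrals
piece [0, 1/2): integrate t**2 against the kernel
on [1/2, 1) integrate f = log(t)/t against the kernel
segment 1 to 3/2 holds log(t); add its integral
on [3/2, 3) integrate f = exp(-t) against the kernel
for t in [3, ∞): the term is ∫ t**(-3)·t^(s-1)

(108*2**s*s**2*(s - 3)*(s + 2)*(s**2 - 2*s + 1)*uppergamma(s, 3/2) - 108*2**s*s**2*(s - 3)*(s + 2)*(s**2 - 2*s + 1)*uppergamma(s, 3) - 108*2**s*s**2*(s - 3)*(s + 2) + 108*2**s*(s - 3)*(s + 2)*(s**2 - 2*s + 1) - 108*3**s*s*(s - 3)*(s + 2)*(s**2 - 2*s + 1)*log(2) + 108*3**s*s*(s - 3)*(s + 2)*(s**2 - 2*s + 1)*log(3) - 108*3**s*(s - 3)*(s + 2)*(s**2 - 2*s + 1) - 4*6**s*s**2*(s + 2)*(s**2 - 2*s + 1) + 216*s**3*(s - 3)*(s + 2)*log(2) - 216*s**2*(s - 3)*(s + 2)*log(2) + 216*s**2*(s - 3)*(s + 2) + 27*s**2*(s - 3)*(s**2 - 2*s + 1))/(108*2**s*s**2*(s - 3)*(s + 2)*(s**2 - 2*s + 1))
  -2 < Re(s) < 3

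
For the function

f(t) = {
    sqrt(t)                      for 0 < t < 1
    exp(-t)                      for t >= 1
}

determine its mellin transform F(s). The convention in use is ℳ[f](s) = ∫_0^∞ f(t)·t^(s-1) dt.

((2*s + 1)*uppergamma(s, 1) + 2)/(2*s + 1)
  Re(s) > -1/2

linearity at 1 turns ℳ[f](s) into 2 summed integrals
on [0, 1): add ∫ sqrt(t)·t^(s-1) dt
on [1, ∞): add ∫ exp(-t)·t^(s-1) dt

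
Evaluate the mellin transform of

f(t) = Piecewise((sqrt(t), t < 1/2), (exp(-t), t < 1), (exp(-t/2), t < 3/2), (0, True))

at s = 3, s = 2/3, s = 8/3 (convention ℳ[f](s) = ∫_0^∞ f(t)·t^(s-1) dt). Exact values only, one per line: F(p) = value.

F(3) = -65*exp(-3/4)/2 - 5*exp(-1) + sqrt(2)/56 + 117*exp(-1/2)/4
F(2/3) = -2**(2/3)*uppergamma(2/3, 3/4) - uppergamma(2/3, 1) + 3*2**(5/6)/14 + uppergamma(2/3, 1/2) + 2**(2/3)*uppergamma(2/3, 1/2)
F(8/3) = -4*2**(2/3)*uppergamma(8/3, 3/4) - uppergamma(8/3, 1) + 3*2**(5/6)/152 + uppergamma(8/3, 1/2) + 4*2**(2/3)*uppergamma(8/3, 1/2)

the shared t-power comes off first: t**(3/2) on [0, 1/2); t*exp(-t) on [1/2, 1); t*exp(-t/2) on [1, 3/2)
reversing the shared t-power: t**(5/2) on [0, 1/2); t**2*exp(-t) on [1/2, 1); t**2*exp(-t/2) on [1, 3/2)
back out the shared t-power: sqrt(t) on [0, 1/2); exp(-t) on [1/2, 1); exp(-t/2) on [1, 3/2)
linearity at 1/2, 1 turns ℳ[f](s) into 3 summed integrals
segment [0, 1/2) carries sqrt(t); integrate it
piece [1/2, 1): integrate exp(-t) against the kernel
piece [1, 3/2): integrate exp(-t/2) against the kernel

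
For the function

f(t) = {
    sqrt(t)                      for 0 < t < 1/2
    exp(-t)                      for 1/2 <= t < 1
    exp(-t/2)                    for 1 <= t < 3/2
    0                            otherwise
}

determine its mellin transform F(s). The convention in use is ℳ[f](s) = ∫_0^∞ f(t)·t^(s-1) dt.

(2**s*(2*s + 1)*uppergamma(s, 1/2) - 2**s*(2*s + 1)*uppergamma(s, 1) + 4**s*(2*s + 1)*uppergamma(s, 1/2) - 4**s*(2*s + 1)*uppergamma(s, 3/4) + sqrt(2))/(2**s*(2*s + 1))
  Re(s) > -1/2

along the cuts 1/2, 1, ℳ[f](s) splits into 3 integrals
over [0, 1/2), the kernel integral of sqrt(t) enters the sum
∫ over [1/2, 1) of exp(-t)·t^(s-1) joins the sum
between 1 and 3/2 the integrand is exp(-t/2)·t^(s-1)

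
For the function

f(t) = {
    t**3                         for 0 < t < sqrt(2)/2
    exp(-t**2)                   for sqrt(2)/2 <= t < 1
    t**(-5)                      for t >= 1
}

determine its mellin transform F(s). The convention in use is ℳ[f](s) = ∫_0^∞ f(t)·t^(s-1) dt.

strip the power substitution: t**(3/2) on [0, 1/2); exp(-t) on [1/2, 1); t**(-5/2) on [1, ∞)
cuts at sqrt(2)/2, 1: linearity sums the 3 kernel integrals
over [0, sqrt(2)/2), the kernel integral of t**3 enters the sum
segment sqrt(2)/2 to 1 holds exp(-t**2); add its integral
segment [1, ∞) carries t**(-5); integrate it

(2*2**(s/2)*(s - 5)*(s + 3)*uppergamma(s/2, 1/2) - 2*2**(s/2)*(s - 5)*(s + 3)*uppergamma(s/2, 1) - 4*2**(s/2)*(s + 3) + sqrt(2)*(s - 5))/(4*2**(s/2)*(s - 5)*(s + 3))
  -3 < Re(s) < 5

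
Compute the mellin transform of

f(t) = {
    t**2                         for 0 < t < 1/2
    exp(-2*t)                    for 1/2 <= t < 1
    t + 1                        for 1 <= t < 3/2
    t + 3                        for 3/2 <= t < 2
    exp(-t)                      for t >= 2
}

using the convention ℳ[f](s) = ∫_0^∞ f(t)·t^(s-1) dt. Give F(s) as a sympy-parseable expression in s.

decompose at 1/2, 1, 3/2, 2; ℳ[f](s) sums the 5 pieces' integrals
piece [0, 1/2): integrate t**2 against the kernel
∫ over [1/2, 1) of exp(-2*t)·t^(s-1) joins the sum
[1, 3/2) adds the kernel integral of (t + 1)
over [3/2, 2), the kernel integral of (t + 3) enters the sum
segment [2, ∞) carries exp(-t); integrate it

(20*2**(2*s)*s*(s + 2) + 12*2**(2*s)*(s + 2) + 4*2**s*s*(s + 1)*(s + 2)*uppergamma(s, 2) - 8*2**s*s*(s + 2) - 4*2**s*(s + 2) - 8*3**s*s*(s + 2) - 8*3**s*(s + 2) + 4*s*(s + 1)*(s + 2)*uppergamma(s, 1) - 4*s*(s + 1)*(s + 2)*uppergamma(s, 2) + s*(s + 1))/(4*2**s*s*(s + 1)*(s + 2))
  Re(s) > -2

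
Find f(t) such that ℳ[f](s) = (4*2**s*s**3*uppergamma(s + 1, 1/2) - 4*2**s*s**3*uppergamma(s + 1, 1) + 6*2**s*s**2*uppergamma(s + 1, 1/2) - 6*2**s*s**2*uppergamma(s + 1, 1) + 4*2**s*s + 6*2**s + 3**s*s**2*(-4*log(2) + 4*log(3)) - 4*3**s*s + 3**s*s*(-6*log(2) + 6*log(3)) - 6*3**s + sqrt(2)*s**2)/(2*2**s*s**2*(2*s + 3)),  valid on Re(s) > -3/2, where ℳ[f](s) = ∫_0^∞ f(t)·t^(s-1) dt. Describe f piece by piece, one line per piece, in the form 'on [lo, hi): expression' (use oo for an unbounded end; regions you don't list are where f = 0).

remove the shared t-power first: sqrt(t) on [0, 1/2); exp(-t) on [1/2, 1); log(t)/t on [1, 3/2)
breakpoints 1/2, 1: one integral from each of the 3 segments
[0, 1/2) adds the kernel integral of t**(3/2)
the [1/2, 1) slice contributes ∫ t*exp(-t)·t^(s-1) dt
segment 1 to 3/2 holds log(t); add its integral

on [0, 1/2): t**(3/2)
on [1/2, 1): t*exp(-t)
on [1, 3/2): log(t)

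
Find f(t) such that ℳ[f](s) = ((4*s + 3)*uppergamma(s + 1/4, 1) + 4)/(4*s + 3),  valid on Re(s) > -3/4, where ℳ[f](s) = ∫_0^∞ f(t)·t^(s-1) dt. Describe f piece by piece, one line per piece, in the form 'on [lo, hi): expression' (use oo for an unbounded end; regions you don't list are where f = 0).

on [0, 1): t**(3/4)
on [1, oo): t**(1/4)*exp(-t)

back out the power substitution: t**(3/2) on [0, 1); sqrt(t)*exp(-t**2) on [1, ∞)
reversing the shared t-power: t on [0, 1); exp(-t**2) on [1, ∞)
undo the power substitution: sqrt(t) on [0, 1); exp(-t) on [1, ∞)
cuts at 1: linearity sums the 2 kernel integrals
over [0, 1), the kernel integral of t**(3/4) enters the sum
∫ over [1, ∞) of t**(1/4)*exp(-t)·t^(s-1) joins the sum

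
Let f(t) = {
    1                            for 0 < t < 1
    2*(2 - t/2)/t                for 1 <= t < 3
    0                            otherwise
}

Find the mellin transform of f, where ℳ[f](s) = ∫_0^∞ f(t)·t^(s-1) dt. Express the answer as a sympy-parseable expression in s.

(3**s*s + 3**(s + 1) - 6*s - 6)/(3*s*(s - 1))
  Re(s) > 0

invert the common scale on t to get 1 on [0, 1/2); (2 - t)/t on [1/2, 3/2)
back out the shared t-power: t on [0, 1/2); 2 - t on [1/2, 3/2)
integrate the 2 segments split at 1, then add the results
between 0 and 1 the integrand is 1·t^(s-1)
segment 1 to 3 holds 2*(2 - t/2)/t; add its integral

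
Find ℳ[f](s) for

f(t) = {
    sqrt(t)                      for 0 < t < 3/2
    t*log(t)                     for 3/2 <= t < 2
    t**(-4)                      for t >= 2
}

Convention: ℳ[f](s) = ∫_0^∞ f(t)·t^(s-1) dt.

(-32*2**(2*s)*(s - 4)*(2*s + 1) + 3**s*s*(s - 4)*(2*s + 1)*(-24*log(3) + 24*log(2)) + 3**s*(s - 4)*(2*s + 1)*(-24*log(3) + 24*log(2)) + 24*3**s*(s - 4)*(2*s + 1) + 16*3**s*sqrt(6)*(s - 4)*(s**2 + 2*s + 1) + 32*4**s*s*(s - 4)*(2*s + 1)*log(2) + 32*4**s*(s - 4)*(2*s + 1)*log(2) - 4**s*(2*s + 1)*(s**2 + 2*s + 1))/(16*2**s*(s - 4)*(2*s + 1)*(s**2 + 2*s + 1))
  -1/2 < Re(s) < 4

decompose at 3/2, 2; ℳ[f](s) sums the 3 pieces' integrals
[0, 3/2) adds the kernel integral of sqrt(t)
on [3/2, 2): add ∫ t*log(t)·t^(s-1) dt
segment 2 to ∞ holds t**(-4); add its integral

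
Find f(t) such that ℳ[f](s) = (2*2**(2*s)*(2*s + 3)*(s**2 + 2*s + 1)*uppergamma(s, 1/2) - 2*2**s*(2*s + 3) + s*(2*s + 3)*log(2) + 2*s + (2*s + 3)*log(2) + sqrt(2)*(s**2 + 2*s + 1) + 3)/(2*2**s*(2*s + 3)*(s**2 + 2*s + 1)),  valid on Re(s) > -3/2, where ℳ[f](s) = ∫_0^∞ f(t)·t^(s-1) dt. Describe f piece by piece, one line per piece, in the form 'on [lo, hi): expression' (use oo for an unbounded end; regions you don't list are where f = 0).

f breaks at 1/2, 1 into 3 integrals to sum
on [0, 1/2) integrate f = t**(3/2) against the kernel
over [1/2, 1), the kernel integral of t*log(t) enters the sum
∫ over [1, ∞) of exp(-t/2)·t^(s-1) joins the sum

on [0, 1/2): t**(3/2)
on [1/2, 1): t*log(t)
on [1, oo): exp(-t/2)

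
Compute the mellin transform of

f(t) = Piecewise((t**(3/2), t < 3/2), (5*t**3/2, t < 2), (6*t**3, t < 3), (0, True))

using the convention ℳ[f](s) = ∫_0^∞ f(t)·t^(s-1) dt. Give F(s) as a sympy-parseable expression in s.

(-448*2**s*(2*s + 3) + 24*2**(1/2 - s)*3**(s + 1/2)*(s + 3) + 2592*3**s*(2*s + 3) - 135*(3/2)**s*(2*s + 3))/(16*(s + 3)*(2*s + 3))
  Re(s) > -3/2

cuts at 3/2, 2: linearity sums the 3 kernel integrals
over [0, 3/2), the kernel integral of t**(3/2) enters the sum
over [3/2, 2), the kernel integral of 5*t**3/2 enters the sum
∫ 6*t**3·t^(s-1) over [2, 3)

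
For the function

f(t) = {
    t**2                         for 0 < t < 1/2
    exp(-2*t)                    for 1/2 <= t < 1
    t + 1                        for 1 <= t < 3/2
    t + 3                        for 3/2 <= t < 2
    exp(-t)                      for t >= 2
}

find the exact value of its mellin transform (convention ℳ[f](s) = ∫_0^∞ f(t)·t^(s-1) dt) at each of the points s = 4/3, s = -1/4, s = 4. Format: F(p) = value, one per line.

the 5 pieces separated at 1/2, 1, 3/2, 2 each add one integral
on [0, 1/2) integrate f = t**2 against the kernel
on [1/2, 1): add ∫ exp(-2*t)·t^(s-1) dt
piece [1, 3/2): integrate (t + 1) against the kernel
∫ over [3/2, 2) of (t + 3)·t^(s-1) joins the sum
for t in [2, ∞): the term is ∫ exp(-t)·t^(s-1)

F(4/3) = 2**(2/3)*(-1260*3**(1/3) - 660*2**(1/3) - 280*uppergamma(4/3, 2) + 21 + 280*uppergamma(4/3, 1) + 560*2**(1/3)*uppergamma(4/3, 2) + 3480*2**(2/3))/1120
F(-1/4) = 2**(1/4)*(-196*sqrt(2) - 42*uppergamma(-1/4, 2) + 21*2**(3/4)*uppergamma(-1/4, 2) + 6 + 42*uppergamma(-1/4, 1) + 56*2**(3/4) + 112*3**(3/4))/42
F(4) = exp(-1) + 285*exp(-2)/8 + 29609/1920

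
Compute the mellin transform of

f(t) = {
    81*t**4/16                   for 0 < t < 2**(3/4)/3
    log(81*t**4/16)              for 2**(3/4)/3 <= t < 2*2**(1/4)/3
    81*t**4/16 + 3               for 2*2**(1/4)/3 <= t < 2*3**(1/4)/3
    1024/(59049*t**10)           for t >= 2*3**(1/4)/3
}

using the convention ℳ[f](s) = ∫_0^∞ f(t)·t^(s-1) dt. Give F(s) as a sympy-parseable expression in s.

remove the common scale on t first: t**4 on [0, 2**(3/4)/2); log(t**4) on [2**(3/4)/2, 2**(1/4)); t**4 + 3 on [2**(1/4), 3**(1/4)); …
invert the power substitution to get t**2 on [0, sqrt(2)/2); log(t**2) on [sqrt(2)/2, sqrt(2)); t**2 + 3 on [sqrt(2), sqrt(3)); …
invert the power substitution to get t on [0, 1/2); log(t) on [1/2, 2); t + 3 on [2, 3); …
linearity at 2**(3/4)/3, 2*2**(1/4)/3, 2*3**(1/4)/3 turns ℳ[f](s) into 4 summed integrals
on [0, 2**(3/4)/3) integrate f = 81*t**4/16 against the kernel
the [2**(3/4)/3, 2*2**(1/4)/3) slice contributes ∫ log(81*t**4/16)·t^(s-1) dt
segment 2*2**(1/4)/3 to 2*3**(1/4)/3 holds (81*t**4/16 + 3); add its integral
segment 2*3**(1/4)/3 to ∞ holds 1024/(59049*t**10); add its integral

2**(3*s/4)*(270*2**(s/2)*s**2*(10 - s) + 54*2**(s/2)*s*(s - 10)*(s + 4)*log(2) - 648*2**(s/2)*s*(s - 10) - 216*2**(s/2)*(s - 10)*(s + 4) + 324*6**(s/4)*s**2*(s - 10) - 2*sqrt(3)*6**(s/4)*s**2*(s + 4) + 648*6**(s/4)*s*(s - 10) + 27*s**2*(s - 10) + 54*s*(s - 10)*(s + 4)*log(2) + 216*(s - 10)*(s + 4))/(54*3**s*s**2*(s - 10)*(s + 4))
  -4 < Re(s) < 10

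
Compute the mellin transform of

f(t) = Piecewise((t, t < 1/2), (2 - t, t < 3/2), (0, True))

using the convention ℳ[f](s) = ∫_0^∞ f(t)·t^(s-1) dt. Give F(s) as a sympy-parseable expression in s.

integrate the 2 segments split at 1/2, then add the results
for t in [0, 1/2): the term is ∫ t·t^(s-1)
∫ (2 - t)·t^(s-1) over [1/2, 3/2)

(3**s*s + 4*3**s - 2*s - 4)/(2*2**s*s*(s + 1))
  Re(s) > -1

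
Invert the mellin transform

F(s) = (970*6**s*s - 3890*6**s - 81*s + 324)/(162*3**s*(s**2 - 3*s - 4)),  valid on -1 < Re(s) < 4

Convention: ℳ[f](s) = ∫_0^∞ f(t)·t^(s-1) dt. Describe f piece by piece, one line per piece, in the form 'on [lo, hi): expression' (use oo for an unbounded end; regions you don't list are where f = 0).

on [0, 1/3): 3*t/2
on [1/3, 2): 3*t
on [2, oo): 16/(81*t**4)

remove the common scale on t first: t on [0, 1/2); 2*t on [1/2, 3); t**(-4) on [3, ∞)
along the cuts 1/3, 2, ℳ[f](s) splits into 3 integrals
on [0, 1/3) integrate f = 3*t/2 against the kernel
on [1/3, 2) integrate f = 3*t against the kernel
on [2, ∞): add ∫ 16/(81*t**4)·t^(s-1) dt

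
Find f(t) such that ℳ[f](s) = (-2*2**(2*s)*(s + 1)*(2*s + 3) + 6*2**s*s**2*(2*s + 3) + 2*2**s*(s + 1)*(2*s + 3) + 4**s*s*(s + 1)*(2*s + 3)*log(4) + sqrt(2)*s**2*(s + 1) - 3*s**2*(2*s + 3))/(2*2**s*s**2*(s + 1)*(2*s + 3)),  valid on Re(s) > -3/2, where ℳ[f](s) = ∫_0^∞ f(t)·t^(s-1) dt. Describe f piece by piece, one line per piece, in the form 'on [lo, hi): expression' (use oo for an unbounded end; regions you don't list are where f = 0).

summing 3 kernel integrals split by 1/2, 1 yields ℳ[f](s)
[0, 1/2) adds the kernel integral of t**(3/2)
over [1/2, 1), the kernel integral of 3*t enters the sum
on [1, 2) integrate f = log(t) against the kernel

on [0, 1/2): t**(3/2)
on [1/2, 1): 3*t
on [1, 2): log(t)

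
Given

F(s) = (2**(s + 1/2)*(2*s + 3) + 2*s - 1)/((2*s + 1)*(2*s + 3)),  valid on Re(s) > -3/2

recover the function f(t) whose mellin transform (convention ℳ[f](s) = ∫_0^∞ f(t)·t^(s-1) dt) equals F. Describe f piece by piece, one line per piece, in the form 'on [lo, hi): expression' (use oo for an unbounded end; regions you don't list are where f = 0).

on [0, 1): t**(3/2)
on [1, 2): sqrt(t)/2

invert the shared t-power to get t on [0, 1); 1/2 on [1, 2)
breakpoints 1: one integral from each of the 2 segments
segment 0 to 1 holds t**(3/2); add its integral
∫ sqrt(t)/2·t^(s-1) over [1, 2)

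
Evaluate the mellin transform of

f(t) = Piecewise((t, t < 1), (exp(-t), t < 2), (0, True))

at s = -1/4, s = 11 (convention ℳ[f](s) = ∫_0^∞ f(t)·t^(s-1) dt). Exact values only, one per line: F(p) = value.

cuts at 1: linearity sums the 2 kernel integrals
on [0, 1) integrate f = t against the kernel
on [1, 2): add ∫ exp(-t)·t^(s-1) dt

F(-1/4) = -uppergamma(-1/4, 2) + uppergamma(-1/4, 1) + 4/3
F(11) = -26813184*exp(-2) + 1/12 + 9864101*exp(-1)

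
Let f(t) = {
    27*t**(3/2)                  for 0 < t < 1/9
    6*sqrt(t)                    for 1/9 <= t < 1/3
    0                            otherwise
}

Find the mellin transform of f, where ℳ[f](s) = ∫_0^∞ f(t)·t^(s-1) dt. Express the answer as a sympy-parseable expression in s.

invert the common scale on t to get 27*sqrt(2)*t**(3/2)/4 on [0, 2/9); 3*sqrt(2)*sqrt(t) on [2/9, 2/3)
undo the common scale on t: 3*sqrt(3)*t**(3/2) on [0, 1/3); 2*sqrt(3)*sqrt(t) on [1/3, 1)
undo the common scale on t: t**(3/2) on [0, 1); 2*sqrt(t) on [1, 3)
breakpoints 1/9: one integral from each of the 2 segments
for t in [0, 1/9): the term is ∫ 27*t**(3/2)·t^(s-1)
piece [1/9, 1/3): integrate 6*sqrt(t) against the kernel

(2*3**(s + 1/2)*(4*s + 6) - 4*s - 10)/(9**s*(2*s + 1)*(2*s + 3))
  Re(s) > -3/2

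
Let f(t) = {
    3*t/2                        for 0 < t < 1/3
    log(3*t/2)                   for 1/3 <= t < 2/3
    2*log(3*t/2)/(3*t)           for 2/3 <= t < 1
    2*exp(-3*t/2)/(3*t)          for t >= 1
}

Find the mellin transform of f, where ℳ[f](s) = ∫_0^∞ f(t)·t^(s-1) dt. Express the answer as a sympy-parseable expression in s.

(6*2**s*(s - 1)**2*(s + 1)*(2*s + (s - 1)**2 - 1)*uppergamma(s - 1, 3/2) - 6*2**s*(s - 1)**2*(s + 1) + 6*2**s*(s + 1)*(2*s + (s - 1)**2 - 1) + 3**s*(s - 1)*(s + 1)*(-4*log(2) + 4*log(3))*(2*s + (s - 1)**2 - 1) - 4*3**s*(s + 1)*(2*s + (s - 1)**2 - 1) + 6*(s - 1)**3*(s + 1)*log(2) + 6*(s - 1)**2*(s + 1)*log(2) + 6*(s - 1)**2*(s + 1) + 3*(s - 1)**2*(2*s + (s - 1)**2 - 1))/(6*3**s*(s - 1)**2*(s + 1)*(2*s + (s - 1)**2 - 1))
  Re(s) > -1

reversing the common scale on t: t on [0, 1/2); log(t) on [1/2, 1); log(t)/t on [1, 3/2); …
reversing the shared t-power: t**2 on [0, 1/2); t*log(t) on [1/2, 1); log(t) on [1, 3/2); …
the 4 pieces separated at 1/3, 2/3, 1 each add one integral
segment [0, 1/3) carries 3*t/2; integrate it
[1/3, 2/3) adds the kernel integral of log(3*t/2)
[2/3, 1) adds the kernel integral of 2*log(3*t/2)/(3*t)
segment [1, ∞) carries 2*exp(-3*t/2)/(3*t); integrate it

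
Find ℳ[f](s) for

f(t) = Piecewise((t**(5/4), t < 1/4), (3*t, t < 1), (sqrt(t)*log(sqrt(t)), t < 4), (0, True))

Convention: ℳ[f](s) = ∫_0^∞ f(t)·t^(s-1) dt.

(16*16**s*(s + 1)*(2*s + 1)*(4*s + 5)*log(2) - 16*2**(4*s)*(s + 1)*(4*s + 5) + 8*2**(2*s)*(s + 1)*(4*s + 5) + 12*2**(2*s)*(2*s + 1)**2*(4*s + 5) + 2*sqrt(2)*(s + 1)*(2*s + 1)**2 - 3*(2*s + 1)**2*(4*s + 5))/(4*2**(2*s)*(s + 1)*(2*s + 1)**2*(4*s + 5))
  Re(s) > -5/4

back out the power substitution: t**(5/2) on [0, 1/2); 3*t**2 on [1/2, 1); t*log(t) on [1, 2)
remove the shared t-power first: t**(3/2) on [0, 1/2); 3*t on [1/2, 1); log(t) on [1, 2)
treat the 3 regions marked off by 1/4, 1 separately and sum
piece [0, 1/4): integrate t**(5/4) against the kernel
∫ 3*t·t^(s-1) over [1/4, 1)
the [1, 4) slice contributes ∫ sqrt(t)*log(sqrt(t))·t^(s-1) dt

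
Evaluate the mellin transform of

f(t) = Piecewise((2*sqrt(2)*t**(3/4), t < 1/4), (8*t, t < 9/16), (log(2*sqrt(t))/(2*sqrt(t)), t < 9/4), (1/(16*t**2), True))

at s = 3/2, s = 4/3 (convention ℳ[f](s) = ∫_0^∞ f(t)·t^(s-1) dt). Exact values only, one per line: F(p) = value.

F(3/2) = 271/720 + log(54**(9/32))
F(4/3) = -299*18**(1/3)/1200 - 9*6**(2/3)*log(3)/80 - 33*2**(1/3)/700 + 9*6**(2/3)*log(2)/80 + 7587*6**(2/3)/22400 + 9*18**(1/3)*log(3)/20

strip the power substitution: 2*sqrt(2)*t**(3/2) on [0, 1/2); 8*t**2 on [1/2, 3/4); log(2*t)/(2*t) on [3/4, 3/2); …
peel off the common scale on t: t**(3/2) on [0, 1); 2*t**2 on [1, 3/2); log(t)/t on [3/2, 3); …
f breaks at 1/4, 9/16, 9/4 into 4 integrals to sum
over [0, 1/4), the kernel integral of 2*sqrt(2)*t**(3/4) enters the sum
∫ over [1/4, 9/16) of 8*t·t^(s-1) joins the sum
the [9/16, 9/4) slice contributes ∫ log(2*sqrt(t))/(2*sqrt(t))·t^(s-1) dt
[9/4, ∞) adds the kernel integral of 1/(16*t**2)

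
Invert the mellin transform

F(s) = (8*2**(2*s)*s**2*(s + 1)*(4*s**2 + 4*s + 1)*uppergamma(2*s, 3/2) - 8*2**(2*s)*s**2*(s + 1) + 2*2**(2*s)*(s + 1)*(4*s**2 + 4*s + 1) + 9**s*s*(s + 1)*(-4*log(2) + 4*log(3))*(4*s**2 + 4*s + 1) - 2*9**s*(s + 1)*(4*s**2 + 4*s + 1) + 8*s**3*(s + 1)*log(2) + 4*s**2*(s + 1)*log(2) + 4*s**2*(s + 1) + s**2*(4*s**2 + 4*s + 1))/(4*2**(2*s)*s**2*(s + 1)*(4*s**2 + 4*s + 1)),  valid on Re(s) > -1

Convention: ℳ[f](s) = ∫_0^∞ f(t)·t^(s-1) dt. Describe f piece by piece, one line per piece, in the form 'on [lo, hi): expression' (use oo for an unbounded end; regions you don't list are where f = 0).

on [0, 1/4): t
on [1/4, 1): sqrt(t)*log(sqrt(t))
on [1, 9/4): log(sqrt(t))
on [9/4, oo): exp(-sqrt(t))

strip the power substitution: t**2 on [0, 1/2); t*log(t) on [1/2, 1); log(t) on [1, 3/2); …
breakpoints 1/4, 1, 9/4: one integral from each of the 4 segments
piece [0, 1/4): integrate t against the kernel
[1/4, 1) adds the kernel integral of sqrt(t)*log(sqrt(t))
segment [1, 9/4) carries log(sqrt(t)); integrate it
between 9/4 and ∞ the integrand is exp(-sqrt(t))·t^(s-1)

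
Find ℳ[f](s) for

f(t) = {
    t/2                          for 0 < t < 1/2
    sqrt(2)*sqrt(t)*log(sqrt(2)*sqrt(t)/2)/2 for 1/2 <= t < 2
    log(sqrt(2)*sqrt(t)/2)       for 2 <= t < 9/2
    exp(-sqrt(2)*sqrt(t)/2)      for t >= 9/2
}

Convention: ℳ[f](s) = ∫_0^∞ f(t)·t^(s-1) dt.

(8*2**(2*s)*s**2*(s + 1)*(4*s**2 + 4*s + 1)*uppergamma(2*s, 3/2) - 8*2**(2*s)*s**2*(s + 1) + 2*2**(2*s)*(s + 1)*(4*s**2 + 4*s + 1) + 9**s*s*(s + 1)*(-4*log(2) + 4*log(3))*(4*s**2 + 4*s + 1) - 2*9**s*(s + 1)*(4*s**2 + 4*s + 1) + 8*s**3*(s + 1)*log(2) + 4*s**2*(s + 1)*log(2) + 4*s**2*(s + 1) + s**2*(4*s**2 + 4*s + 1))/(4*2**s*s**2*(s + 1)*(4*s**2 + 4*s + 1))
  Re(s) > -1

the common scale on t comes off first: t on [0, 1/4); sqrt(t)*log(sqrt(t)) on [1/4, 1); log(sqrt(t)) on [1, 9/4); …
invert the power substitution to get t**2 on [0, 1/2); t*log(t) on [1/2, 1); log(t) on [1, 3/2); …
integrate the 4 segments split at 1/2, 2, 9/2, then add the results
segment [0, 1/2) carries t/2; integrate it
between 1/2 and 2 the integrand is sqrt(2)*sqrt(t)*log(sqrt(2)*sqrt(t)/2)/2·t^(s-1)
on [2, 9/2) integrate f = log(sqrt(2)*sqrt(t)/2) against the kernel
∫ over [9/2, ∞) of exp(-sqrt(2)*sqrt(t)/2)·t^(s-1) joins the sum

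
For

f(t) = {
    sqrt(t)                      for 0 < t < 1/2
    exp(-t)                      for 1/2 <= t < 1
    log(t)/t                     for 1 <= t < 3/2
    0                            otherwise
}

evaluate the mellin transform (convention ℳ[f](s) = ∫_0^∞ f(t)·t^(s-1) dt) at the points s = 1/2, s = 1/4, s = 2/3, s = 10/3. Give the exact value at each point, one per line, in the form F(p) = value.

F(1/2) = -4*sqrt(6)/3 + log(2**(2*sqrt(6)/3)/3**(2*sqrt(6)/3)) - sqrt(pi)*erfc(1) + sqrt(pi)*erfc(sqrt(2)/2) + 9/2
F(1/4) = -16*2**(3/4)*3**(1/4)/27 + log(2**(4*2**(3/4)*3**(1/4)/9)/3**(4*2**(3/4)*3**(1/4)/9)) - uppergamma(1/4, 1) + uppergamma(1/4, 1/2) + 2*2**(1/4)/3 + 16/9
F(2/3) = -3*2**(1/3)*3**(2/3) + log(2**(2**(1/3)*3**(2/3))/3**(2**(1/3)*3**(2/3))) - uppergamma(2/3, 1) + 3*2**(5/6)/14 + uppergamma(2/3, 1/2) + 9
F(10/3) = -uppergamma(10/3, 1) - 81*2**(2/3)*3**(1/3)/392 + 3*2**(1/6)/184 + 9/49 + log(3**(27*2**(2/3)*3**(1/3)/56)/2**(27*2**(2/3)*3**(1/3)/56)) + uppergamma(10/3, 1/2)

breakpoints 1/2, 1: one integral from each of the 3 segments
∫ sqrt(t)·t^(s-1) over [0, 1/2)
on [1/2, 1): add ∫ exp(-t)·t^(s-1) dt
∫ log(t)/t·t^(s-1) over [1, 3/2)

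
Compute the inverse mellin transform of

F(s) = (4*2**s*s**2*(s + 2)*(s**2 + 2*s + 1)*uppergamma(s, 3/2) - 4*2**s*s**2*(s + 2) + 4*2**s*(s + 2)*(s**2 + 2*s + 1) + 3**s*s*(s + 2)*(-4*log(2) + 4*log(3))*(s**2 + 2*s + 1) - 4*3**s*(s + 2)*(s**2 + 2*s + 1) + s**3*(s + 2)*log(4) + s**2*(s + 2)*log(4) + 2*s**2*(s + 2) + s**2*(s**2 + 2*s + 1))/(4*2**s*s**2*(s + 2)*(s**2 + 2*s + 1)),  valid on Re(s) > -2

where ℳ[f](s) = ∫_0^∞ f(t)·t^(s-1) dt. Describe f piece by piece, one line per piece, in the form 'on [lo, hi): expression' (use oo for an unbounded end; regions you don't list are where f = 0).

on [0, 1/2): t**2
on [1/2, 1): t*log(t)
on [1, 3/2): log(t)
on [3/2, oo): exp(-t)

linearity at 1/2, 1, 3/2 turns ℳ[f](s) into 4 summed integrals
[0, 1/2) adds the kernel integral of t**2
segment [1/2, 1) carries t*log(t); integrate it
for t in [1, 3/2): the term is ∫ log(t)·t^(s-1)
between 3/2 and ∞ the integrand is exp(-t)·t^(s-1)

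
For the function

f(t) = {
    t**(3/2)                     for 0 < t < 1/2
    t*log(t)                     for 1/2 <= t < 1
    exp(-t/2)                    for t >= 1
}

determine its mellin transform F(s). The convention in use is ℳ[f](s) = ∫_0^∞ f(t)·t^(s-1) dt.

treat the 3 regions marked off by 1/2, 1 separately and sum
on [0, 1/2): add ∫ t**(3/2)·t^(s-1) dt
∫ t*log(t)·t^(s-1) over [1/2, 1)
segment [1, ∞) carries exp(-t/2); integrate it

(2*2**(2*s)*(2*s + 3)*(s**2 + 2*s + 1)*uppergamma(s, 1/2) - 2*2**s*(2*s + 3) + s*(2*s + 3)*log(2) + 2*s + (2*s + 3)*log(2) + sqrt(2)*(s**2 + 2*s + 1) + 3)/(2*2**s*(2*s + 3)*(s**2 + 2*s + 1))
  Re(s) > -3/2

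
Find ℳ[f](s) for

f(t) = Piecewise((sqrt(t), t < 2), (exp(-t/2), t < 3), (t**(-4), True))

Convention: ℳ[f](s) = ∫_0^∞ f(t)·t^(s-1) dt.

(2**s*(s - 4)*(2*s + 1)*uppergamma(s, 1) - 2**s*(s - 4)*(2*s + 1)*uppergamma(s, 3/2) + 2*2**(s + 1/2)*(s - 4) - 3**s*(2*s + 1)/81)/((s - 4)*(2*s + 1))
  -1/2 < Re(s) < 4

along the cuts 2, 3, ℳ[f](s) splits into 3 integrals
on [0, 2) integrate f = sqrt(t) against the kernel
on [2, 3): add ∫ exp(-t/2)·t^(s-1) dt
∫ over [3, ∞) of t**(-4)·t^(s-1) joins the sum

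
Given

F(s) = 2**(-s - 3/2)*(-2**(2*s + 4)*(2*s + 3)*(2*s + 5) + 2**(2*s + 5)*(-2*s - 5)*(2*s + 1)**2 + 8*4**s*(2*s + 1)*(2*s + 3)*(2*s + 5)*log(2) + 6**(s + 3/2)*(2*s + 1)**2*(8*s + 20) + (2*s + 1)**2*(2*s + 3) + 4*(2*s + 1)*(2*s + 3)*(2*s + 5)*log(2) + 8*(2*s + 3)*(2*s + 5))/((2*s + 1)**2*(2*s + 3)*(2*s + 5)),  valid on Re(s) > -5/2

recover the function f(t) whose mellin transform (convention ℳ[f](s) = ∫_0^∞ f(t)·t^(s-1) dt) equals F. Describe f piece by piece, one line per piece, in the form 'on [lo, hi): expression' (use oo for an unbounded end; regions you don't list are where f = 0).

on [0, 1/2): t**(5/2)
on [1/2, 2): sqrt(t)*log(t)
on [2, 3): 2*t**(3/2)

back out the shared t-power: t**2 on [0, 1/2); log(t) on [1/2, 2); 2*t on [2, 3)
treat the 3 regions marked off by 1/2, 2 separately and sum
∫ t**(5/2)·t^(s-1) over [0, 1/2)
∫ sqrt(t)*log(t)·t^(s-1) over [1/2, 2)
for t in [2, 3): the term is ∫ 2*t**(3/2)·t^(s-1)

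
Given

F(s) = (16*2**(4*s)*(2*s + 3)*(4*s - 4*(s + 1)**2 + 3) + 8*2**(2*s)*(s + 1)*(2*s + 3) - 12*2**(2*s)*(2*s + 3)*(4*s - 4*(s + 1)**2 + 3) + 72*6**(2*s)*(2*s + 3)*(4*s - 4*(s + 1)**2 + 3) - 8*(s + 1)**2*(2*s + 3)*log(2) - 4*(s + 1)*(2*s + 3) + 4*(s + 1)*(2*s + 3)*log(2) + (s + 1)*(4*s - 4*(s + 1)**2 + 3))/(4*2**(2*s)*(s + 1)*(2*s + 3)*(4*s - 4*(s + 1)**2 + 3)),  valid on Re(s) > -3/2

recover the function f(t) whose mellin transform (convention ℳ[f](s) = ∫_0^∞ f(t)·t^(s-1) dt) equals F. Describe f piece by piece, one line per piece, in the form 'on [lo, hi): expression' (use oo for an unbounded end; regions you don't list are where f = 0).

on [0, 1/4): t**(3/2)
on [1/4, 1): sqrt(t)*log(sqrt(t))
on [1, 4): 3*t
on [4, 9): 2*t

undo the shared t-power: sqrt(t) on [0, 1/4); log(sqrt(t))/sqrt(t) on [1/4, 1); 3 on [1, 4); …
remove the power substitution first: t on [0, 1/2); log(t)/t on [1/2, 1); 3 on [1, 2); …
treat the 4 regions marked off by 1/4, 1, 4 separately and sum
∫ over [0, 1/4) of t**(3/2)·t^(s-1) joins the sum
over [1/4, 1), the kernel integral of sqrt(t)*log(sqrt(t)) enters the sum
on [1, 4): add ∫ 3*t·t^(s-1) dt
the [4, 9) slice contributes ∫ 2*t·t^(s-1) dt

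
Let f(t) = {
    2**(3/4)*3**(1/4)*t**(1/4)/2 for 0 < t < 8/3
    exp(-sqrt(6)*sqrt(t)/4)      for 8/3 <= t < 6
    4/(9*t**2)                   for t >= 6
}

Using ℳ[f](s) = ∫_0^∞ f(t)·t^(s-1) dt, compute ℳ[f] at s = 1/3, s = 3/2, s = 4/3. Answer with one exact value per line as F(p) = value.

F(1/3) = -4*3**(2/3)*uppergamma(2/3, 3/2)/3 + 6**(1/3)/135 + 4*3**(2/3)*uppergamma(2/3, 1)/3 + 8*sqrt(2)*3**(2/3)/7
F(3/2) = 4*sqrt(6)*(-1218*E + (7 + 48*sqrt(2))*exp(5/2) + 840*exp(3/2))*exp(-5/2)/189
F(4/3) = -32*3**(2/3)*uppergamma(8/3, 3/2)/9 + 6**(1/3)/9 + 64*sqrt(2)*3**(2/3)/57 + 32*3**(2/3)*uppergamma(8/3, 1)/9

strip the common scale on t: t**(1/4) on [0, 4); exp(-sqrt(t)/2) on [4, 9); t**(-2) on [9, ∞)
back out the power substitution: sqrt(t) on [0, 2); exp(-t/2) on [2, 3); t**(-4) on [3, ∞)
linearity at 8/3, 6 turns ℳ[f](s) into 3 summed integrals
segment [0, 8/3) carries 2**(3/4)*3**(1/4)*t**(1/4)/2; integrate it
on [8/3, 6): add ∫ exp(-sqrt(6)*sqrt(t)/4)·t^(s-1) dt
for t in [6, ∞): the term is ∫ 4/(9*t**2)·t^(s-1)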